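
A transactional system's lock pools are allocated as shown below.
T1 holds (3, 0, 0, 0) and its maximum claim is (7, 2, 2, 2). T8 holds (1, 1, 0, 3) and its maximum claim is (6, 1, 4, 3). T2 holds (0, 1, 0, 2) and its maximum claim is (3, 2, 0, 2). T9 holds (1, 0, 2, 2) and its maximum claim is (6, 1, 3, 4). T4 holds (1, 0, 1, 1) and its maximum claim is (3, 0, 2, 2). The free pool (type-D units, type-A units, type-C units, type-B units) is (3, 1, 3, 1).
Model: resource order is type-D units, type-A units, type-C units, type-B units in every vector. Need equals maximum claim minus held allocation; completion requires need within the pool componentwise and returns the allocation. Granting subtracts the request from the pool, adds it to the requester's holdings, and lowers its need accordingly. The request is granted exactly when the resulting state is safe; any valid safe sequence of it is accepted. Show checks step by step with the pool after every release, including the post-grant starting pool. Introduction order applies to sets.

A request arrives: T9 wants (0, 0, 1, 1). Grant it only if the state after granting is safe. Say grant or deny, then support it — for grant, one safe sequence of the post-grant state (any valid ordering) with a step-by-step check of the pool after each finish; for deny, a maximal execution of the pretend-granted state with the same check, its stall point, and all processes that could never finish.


GRANT — the state after the grant stays safe, e.g. via T2, T4, T1, T9, T8.
Key observation: post-grant, (3, 1, 2, 0) remains, and an order beginning with T2 completes everyone.
Check on the post-grant state, step by step:
  pool = (3, 1, 2, 0)
  run T2 (needs (3, 1, 0, 0), free (3, 1, 2, 0)); after release of (0, 1, 0, 2) the pool is (3, 2, 2, 2)
  run T4 (needs (2, 0, 1, 1), free (3, 2, 2, 2)); after release of (1, 0, 1, 1) the pool is (4, 2, 3, 3)
  run T1 (needs (4, 2, 2, 2), free (4, 2, 3, 3)); after release of (3, 0, 0, 0) the pool is (7, 2, 3, 3)
  run T9 (needs (5, 1, 0, 1), free (7, 2, 3, 3)); after release of (1, 0, 3, 3) the pool is (8, 2, 6, 6)
  run T8 (needs (5, 0, 4, 0), free (8, 2, 6, 6)); after release of (1, 1, 0, 3) the pool is (9, 3, 6, 9)


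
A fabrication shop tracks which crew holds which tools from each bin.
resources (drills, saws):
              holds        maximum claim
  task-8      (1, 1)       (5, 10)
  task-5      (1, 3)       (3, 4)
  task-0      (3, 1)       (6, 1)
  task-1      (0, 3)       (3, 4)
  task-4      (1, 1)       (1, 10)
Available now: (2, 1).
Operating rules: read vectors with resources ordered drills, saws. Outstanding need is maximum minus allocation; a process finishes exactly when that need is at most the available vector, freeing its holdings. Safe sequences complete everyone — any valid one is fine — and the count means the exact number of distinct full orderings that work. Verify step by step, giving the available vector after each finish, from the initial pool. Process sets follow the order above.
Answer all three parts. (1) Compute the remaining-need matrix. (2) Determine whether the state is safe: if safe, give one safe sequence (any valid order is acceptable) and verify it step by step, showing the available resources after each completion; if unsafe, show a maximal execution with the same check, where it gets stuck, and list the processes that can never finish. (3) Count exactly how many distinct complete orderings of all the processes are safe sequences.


(1) Need matrix, components ordered drills, saws:
  task-8: (4, 9)
  task-5: (2, 1)
  task-0: (3, 0)
  task-1: (3, 1)
  task-4: (0, 9)
(2) UNSAFE — no complete ordering exists.
Key observation: saws is the bottleneck — with task-5, task-1, task-0 done the pool holds (6, 8), short of every remaining need.
The run task-5, task-1, task-0 cannot be extended any further. Check, step by step:
  pool = (2, 1)
  run task-5 (needs (2, 1), free (2, 1)); after release of (1, 3) the pool is (3, 4)
  run task-1 (needs (3, 1), free (3, 4)); after release of (0, 3) the pool is (3, 7)
  run task-0 (needs (3, 0), free (3, 7)); after release of (3, 1) the pool is (6, 8)
  blocked: task-8 wants (4, 9), pool (6, 8) — not enough saws
  blocked: task-4 wants (0, 9), pool (6, 8) — not enough saws
Processes that can never finish: task-8 and task-4.
(3) Exactly 0 of the possible complete orderings are safe sequences.


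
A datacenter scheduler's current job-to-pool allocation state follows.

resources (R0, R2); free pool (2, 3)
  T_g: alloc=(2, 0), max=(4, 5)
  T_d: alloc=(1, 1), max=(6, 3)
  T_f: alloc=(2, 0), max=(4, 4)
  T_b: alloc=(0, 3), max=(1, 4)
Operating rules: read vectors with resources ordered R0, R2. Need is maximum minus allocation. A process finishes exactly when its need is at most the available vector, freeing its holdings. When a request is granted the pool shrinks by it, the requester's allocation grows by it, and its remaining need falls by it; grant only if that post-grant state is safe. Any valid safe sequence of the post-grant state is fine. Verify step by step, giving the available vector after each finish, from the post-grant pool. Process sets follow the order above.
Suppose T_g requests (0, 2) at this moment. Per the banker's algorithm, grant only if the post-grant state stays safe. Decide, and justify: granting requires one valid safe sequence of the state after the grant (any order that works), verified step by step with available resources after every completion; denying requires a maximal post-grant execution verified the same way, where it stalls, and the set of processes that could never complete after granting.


GRANT. The post-grant state is safe; one safe sequence: T_b, T_f, T_g, T_d.
Key observation: (2, 1) free after granting still covers T_b first, and each release covers the next.
Step-by-step check of the post-grant state:
  pool = (2, 1)
  T_b needs (1, 1) <= (2, 1) -> finishes; pool += (0, 3) = (2, 4)
  T_f needs (2, 4) <= (2, 4) -> finishes; pool += (2, 0) = (4, 4)
  T_g needs (2, 3) <= (4, 4) -> finishes; pool += (2, 2) = (6, 6)
  T_d needs (5, 2) <= (6, 6) -> finishes; pool += (1, 1) = (7, 7)


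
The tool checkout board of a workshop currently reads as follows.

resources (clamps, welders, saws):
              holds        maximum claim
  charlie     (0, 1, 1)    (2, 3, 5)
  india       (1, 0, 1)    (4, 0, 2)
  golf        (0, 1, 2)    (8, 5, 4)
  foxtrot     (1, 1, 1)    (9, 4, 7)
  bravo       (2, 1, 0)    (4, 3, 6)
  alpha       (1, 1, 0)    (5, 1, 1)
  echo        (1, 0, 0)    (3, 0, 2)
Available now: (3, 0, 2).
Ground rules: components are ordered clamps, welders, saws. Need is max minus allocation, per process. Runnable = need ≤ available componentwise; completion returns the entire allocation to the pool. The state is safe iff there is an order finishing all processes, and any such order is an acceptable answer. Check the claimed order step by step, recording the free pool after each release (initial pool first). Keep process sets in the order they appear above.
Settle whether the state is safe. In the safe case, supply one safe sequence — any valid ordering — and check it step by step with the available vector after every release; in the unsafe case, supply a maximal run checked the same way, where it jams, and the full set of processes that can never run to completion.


The state is UNSAFE.
Key observation: echo, india, alpha can finish, but then (6, 1, 3) is all there is, and the blocked group's welders demands exceed it.
A maximal execution: echo, india, alpha — then nothing else fits. Verifying each step:
  pool = (3, 0, 2)
  echo needs (2, 0, 2) <= (3, 0, 2) -> finishes; pool += (1, 0, 0) = (4, 0, 2)
  india needs (3, 0, 1) <= (4, 0, 2) -> finishes; pool += (1, 0, 1) = (5, 0, 3)
  alpha needs (4, 0, 1) <= (5, 0, 3) -> finishes; pool += (1, 1, 0) = (6, 1, 3)
  charlie still needs (2, 2, 4) but only (6, 1, 3) is free — short on welders and saws
  golf still needs (8, 4, 2) but only (6, 1, 3) is free — short on clamps and welders
  foxtrot still needs (8, 3, 6) but only (6, 1, 3) is free — short on clamps, welders and saws
  bravo still needs (2, 2, 6) but only (6, 1, 3) is free — short on welders and saws
Permanently blocked: charlie, golf, foxtrot and bravo.


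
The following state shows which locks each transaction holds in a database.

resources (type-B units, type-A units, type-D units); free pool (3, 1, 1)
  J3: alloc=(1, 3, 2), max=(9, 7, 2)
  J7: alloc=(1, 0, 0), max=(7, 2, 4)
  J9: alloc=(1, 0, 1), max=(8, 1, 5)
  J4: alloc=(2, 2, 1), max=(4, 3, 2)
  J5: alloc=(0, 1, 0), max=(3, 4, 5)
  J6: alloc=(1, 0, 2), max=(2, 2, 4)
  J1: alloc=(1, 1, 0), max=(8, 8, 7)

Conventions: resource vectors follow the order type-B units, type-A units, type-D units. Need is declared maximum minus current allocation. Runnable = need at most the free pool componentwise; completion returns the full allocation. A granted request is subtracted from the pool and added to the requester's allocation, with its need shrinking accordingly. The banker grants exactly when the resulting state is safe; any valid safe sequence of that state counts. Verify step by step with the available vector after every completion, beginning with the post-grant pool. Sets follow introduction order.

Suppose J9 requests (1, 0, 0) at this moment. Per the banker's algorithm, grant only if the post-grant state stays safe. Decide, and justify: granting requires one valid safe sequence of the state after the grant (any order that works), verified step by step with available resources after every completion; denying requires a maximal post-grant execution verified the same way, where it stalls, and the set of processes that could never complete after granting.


DENY. Granting would leave the state unsafe.
Key observation: after J4, J6 the pool peaks at (5, 3, 4), and each blocked process is short somewhere: J3 on type-B units, type-A units; J7 on type-B units; J9 on type-B units; J5 on type-D units; J1 on type-B units, type-A units, type-D units.
After a pretend grant, a maximal execution: J4, J6 — then nothing else fits. Check, step by step:
  pool = (2, 1, 1)
  run J4 (needs (2, 1, 1), free (2, 1, 1)); after release of (2, 2, 1) the pool is (4, 3, 2)
  run J6 (needs (1, 2, 2), free (4, 3, 2)); after release of (1, 0, 2) the pool is (5, 3, 4)
  blocked: J3 wants (8, 4, 0), pool (5, 3, 4) — not enough type-B units and type-A units
  blocked: J7 wants (6, 2, 4), pool (5, 3, 4) — not enough type-B units
  blocked: J9 wants (6, 1, 4), pool (5, 3, 4) — not enough type-B units
  blocked: J5 wants (3, 3, 5), pool (5, 3, 4) — not enough type-D units
  blocked: J1 wants (7, 7, 7), pool (5, 3, 4) — not enough type-B units, type-A units and type-D units
Had the request been granted, J3, J7, J9, J5 and J1 could never finish.


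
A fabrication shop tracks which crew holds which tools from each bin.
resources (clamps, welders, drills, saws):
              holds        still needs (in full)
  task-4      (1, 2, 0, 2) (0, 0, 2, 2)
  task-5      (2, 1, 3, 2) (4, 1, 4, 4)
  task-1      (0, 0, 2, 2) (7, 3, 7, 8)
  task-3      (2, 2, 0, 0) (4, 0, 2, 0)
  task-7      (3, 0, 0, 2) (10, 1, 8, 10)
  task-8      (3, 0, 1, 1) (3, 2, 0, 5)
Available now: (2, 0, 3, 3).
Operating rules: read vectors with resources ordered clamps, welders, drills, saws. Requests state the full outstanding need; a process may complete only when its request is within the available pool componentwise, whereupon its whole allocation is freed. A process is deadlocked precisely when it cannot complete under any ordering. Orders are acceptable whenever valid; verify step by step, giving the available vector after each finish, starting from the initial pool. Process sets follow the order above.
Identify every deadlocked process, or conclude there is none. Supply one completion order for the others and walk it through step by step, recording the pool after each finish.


Nothing here is deadlocked.
Key observation: there is always a runnable process — task-4 first — so the state unwinds completely.
A valid finishing order for the others: task-4, task-8, task-5, task-1, task-3, task-7. Walking it through:
  pool = (2, 0, 3, 3)
  run task-4 (needs (0, 0, 2, 2), free (2, 0, 3, 3)); after release of (1, 2, 0, 2) the pool is (3, 2, 3, 5)
  run task-8 (needs (3, 2, 0, 5), free (3, 2, 3, 5)); after release of (3, 0, 1, 1) the pool is (6, 2, 4, 6)
  run task-5 (needs (4, 1, 4, 4), free (6, 2, 4, 6)); after release of (2, 1, 3, 2) the pool is (8, 3, 7, 8)
  run task-1 (needs (7, 3, 7, 8), free (8, 3, 7, 8)); after release of (0, 0, 2, 2) the pool is (8, 3, 9, 10)
  run task-3 (needs (4, 0, 2, 0), free (8, 3, 9, 10)); after release of (2, 2, 0, 0) the pool is (10, 5, 9, 10)
  run task-7 (needs (10, 1, 8, 10), free (10, 5, 9, 10)); after release of (3, 0, 0, 2) the pool is (13, 5, 9, 12)


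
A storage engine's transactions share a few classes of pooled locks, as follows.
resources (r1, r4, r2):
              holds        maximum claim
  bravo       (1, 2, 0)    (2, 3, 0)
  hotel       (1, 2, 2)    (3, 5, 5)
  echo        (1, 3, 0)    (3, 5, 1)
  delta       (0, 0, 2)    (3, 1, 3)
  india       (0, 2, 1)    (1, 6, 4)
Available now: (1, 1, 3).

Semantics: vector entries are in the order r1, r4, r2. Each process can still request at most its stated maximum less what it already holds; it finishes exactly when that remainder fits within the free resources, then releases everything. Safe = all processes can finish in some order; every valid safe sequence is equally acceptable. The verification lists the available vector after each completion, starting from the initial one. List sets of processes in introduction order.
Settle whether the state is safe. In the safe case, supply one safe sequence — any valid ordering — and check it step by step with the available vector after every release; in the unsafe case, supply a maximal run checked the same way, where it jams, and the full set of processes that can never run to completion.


SAFE. One safe sequence: bravo, echo, delta, hotel, india.
Key observation: bravo is the earliest step where a requested resource binds exactly: need (1, 1, 0), pool (1, 1, 3) at its turn.
Verifying each step:
  pool = (1, 1, 3)
  bravo: need (1, 1, 0) fits (1, 1, 3); releases (1, 2, 0), pool now (2, 3, 3)
  echo: need (2, 2, 1) fits (2, 3, 3); releases (1, 3, 0), pool now (3, 6, 3)
  delta: need (3, 1, 1) fits (3, 6, 3); releases (0, 0, 2), pool now (3, 6, 5)
  hotel: need (2, 3, 3) fits (3, 6, 5); releases (1, 2, 2), pool now (4, 8, 7)
  india: need (1, 4, 3) fits (4, 8, 7); releases (0, 2, 1), pool now (4, 10, 8)


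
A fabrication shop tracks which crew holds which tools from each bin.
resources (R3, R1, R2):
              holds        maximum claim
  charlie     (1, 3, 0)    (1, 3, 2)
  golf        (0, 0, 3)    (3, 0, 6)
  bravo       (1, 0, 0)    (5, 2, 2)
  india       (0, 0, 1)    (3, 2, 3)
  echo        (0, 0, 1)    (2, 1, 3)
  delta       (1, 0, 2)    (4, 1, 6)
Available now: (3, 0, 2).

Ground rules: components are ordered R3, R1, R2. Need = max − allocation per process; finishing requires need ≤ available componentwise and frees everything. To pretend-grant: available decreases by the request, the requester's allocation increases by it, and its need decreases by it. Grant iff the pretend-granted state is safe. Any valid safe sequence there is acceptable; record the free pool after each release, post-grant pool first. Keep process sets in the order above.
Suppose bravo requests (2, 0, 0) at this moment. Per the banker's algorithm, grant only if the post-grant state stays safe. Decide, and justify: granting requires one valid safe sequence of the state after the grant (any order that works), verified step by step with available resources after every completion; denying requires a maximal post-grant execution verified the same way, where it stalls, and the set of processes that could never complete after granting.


GRANT: granting preserves safety; a valid post-grant sequence is charlie, bravo, india, golf, delta, echo.
Key observation: (1, 0, 2) free after granting still covers charlie first, and each release covers the next.
Check on the post-grant state, step by step:
  pool = (1, 0, 2)
  charlie needs (0, 0, 2) <= (1, 0, 2) -> finishes; pool += (1, 3, 0) = (2, 3, 2)
  bravo needs (2, 2, 2) <= (2, 3, 2) -> finishes; pool += (3, 0, 0) = (5, 3, 2)
  india needs (3, 2, 2) <= (5, 3, 2) -> finishes; pool += (0, 0, 1) = (5, 3, 3)
  golf needs (3, 0, 3) <= (5, 3, 3) -> finishes; pool += (0, 0, 3) = (5, 3, 6)
  delta needs (3, 1, 4) <= (5, 3, 6) -> finishes; pool += (1, 0, 2) = (6, 3, 8)
  echo needs (2, 1, 2) <= (6, 3, 8) -> finishes; pool += (0, 0, 1) = (6, 3, 9)


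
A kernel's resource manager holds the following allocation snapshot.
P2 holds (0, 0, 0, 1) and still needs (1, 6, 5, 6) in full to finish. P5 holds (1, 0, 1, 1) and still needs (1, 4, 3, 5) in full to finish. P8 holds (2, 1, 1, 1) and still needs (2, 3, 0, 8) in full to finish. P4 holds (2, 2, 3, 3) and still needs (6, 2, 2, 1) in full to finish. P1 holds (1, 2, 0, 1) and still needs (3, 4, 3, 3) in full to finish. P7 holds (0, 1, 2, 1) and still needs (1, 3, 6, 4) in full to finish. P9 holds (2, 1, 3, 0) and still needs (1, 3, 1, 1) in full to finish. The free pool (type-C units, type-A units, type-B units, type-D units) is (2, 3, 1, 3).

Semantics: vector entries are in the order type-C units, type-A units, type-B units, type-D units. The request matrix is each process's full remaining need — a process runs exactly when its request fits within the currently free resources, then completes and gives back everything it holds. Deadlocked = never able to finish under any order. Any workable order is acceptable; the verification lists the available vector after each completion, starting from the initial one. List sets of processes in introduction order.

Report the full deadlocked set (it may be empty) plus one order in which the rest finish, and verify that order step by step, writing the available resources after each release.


Deadlocked set: P2, P5, P8, P4 and P7.
Key observation: after P9, P1 the pool peaks at (5, 6, 4, 4), and each blocked process is short somewhere: P2 on type-B units, type-D units; P5 on type-D units; P8 on type-D units; P4 on type-C units; P7 on type-B units.
The rest can finish in the order P9, P1. Check, step by step:
  pool = (2, 3, 1, 3)
  P9: need (1, 3, 1, 1) fits (2, 3, 1, 3); releases (2, 1, 3, 0), pool now (4, 4, 4, 3)
  P1: need (3, 4, 3, 3) fits (4, 4, 4, 3); releases (1, 2, 0, 1), pool now (5, 6, 4, 4)
None of the blocked processes ever fits:
  blocked: P2 wants (1, 6, 5, 6), pool (5, 6, 4, 4) — not enough type-B units and type-D units
  blocked: P5 wants (1, 4, 3, 5), pool (5, 6, 4, 4) — not enough type-D units
  blocked: P8 wants (2, 3, 0, 8), pool (5, 6, 4, 4) — not enough type-D units
  blocked: P4 wants (6, 2, 2, 1), pool (5, 6, 4, 4) — not enough type-C units
  blocked: P7 wants (1, 3, 6, 4), pool (5, 6, 4, 4) — not enough type-B units


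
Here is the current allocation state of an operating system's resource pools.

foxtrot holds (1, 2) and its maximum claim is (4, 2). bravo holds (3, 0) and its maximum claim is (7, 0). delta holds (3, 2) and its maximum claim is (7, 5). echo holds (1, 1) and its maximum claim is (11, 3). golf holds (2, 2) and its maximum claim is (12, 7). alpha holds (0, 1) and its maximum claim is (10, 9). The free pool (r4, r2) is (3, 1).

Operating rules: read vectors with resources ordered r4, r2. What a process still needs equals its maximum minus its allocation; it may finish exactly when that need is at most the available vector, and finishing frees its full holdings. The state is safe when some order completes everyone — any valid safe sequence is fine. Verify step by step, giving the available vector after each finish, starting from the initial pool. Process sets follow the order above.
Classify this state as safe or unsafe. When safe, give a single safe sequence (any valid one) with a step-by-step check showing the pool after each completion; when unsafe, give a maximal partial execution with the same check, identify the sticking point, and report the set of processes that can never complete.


SAFE — a valid safe sequence is foxtrot, bravo, delta, golf, echo, alpha.
Key observation: reading the order forward, foxtrot is the first process whose need (3, 0) meets the free pool (3, 1) exactly on a resource it requests.
Walking it through:
  pool = (3, 1)
  foxtrot: need (3, 0) fits (3, 1); releases (1, 2), pool now (4, 3)
  bravo: need (4, 0) fits (4, 3); releases (3, 0), pool now (7, 3)
  delta: need (4, 3) fits (7, 3); releases (3, 2), pool now (10, 5)
  golf: need (10, 5) fits (10, 5); releases (2, 2), pool now (12, 7)
  echo: need (10, 2) fits (12, 7); releases (1, 1), pool now (13, 8)
  alpha: need (10, 8) fits (13, 8); releases (0, 1), pool now (13, 9)


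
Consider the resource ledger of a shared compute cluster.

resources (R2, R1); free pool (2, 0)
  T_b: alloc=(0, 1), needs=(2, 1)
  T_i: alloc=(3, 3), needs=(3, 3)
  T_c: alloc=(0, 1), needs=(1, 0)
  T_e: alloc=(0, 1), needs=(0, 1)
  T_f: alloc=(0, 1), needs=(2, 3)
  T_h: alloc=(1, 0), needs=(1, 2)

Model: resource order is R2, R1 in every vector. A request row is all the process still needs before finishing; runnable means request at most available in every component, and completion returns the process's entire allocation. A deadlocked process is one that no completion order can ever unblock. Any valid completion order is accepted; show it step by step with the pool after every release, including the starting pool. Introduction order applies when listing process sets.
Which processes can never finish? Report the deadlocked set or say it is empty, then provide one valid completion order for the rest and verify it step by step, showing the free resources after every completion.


The deadlocked set is empty.
Key observation: T_c can run right away; the returned allocation unlocks the remaining processes in turn.
The rest can finish in the order T_c, T_e, T_h, T_b, T_f, T_i. Walking it through:
  pool = (2, 0)
  T_c: need (1, 0) fits (2, 0); releases (0, 1), pool now (2, 1)
  T_e: need (0, 1) fits (2, 1); releases (0, 1), pool now (2, 2)
  T_h: need (1, 2) fits (2, 2); releases (1, 0), pool now (3, 2)
  T_b: need (2, 1) fits (3, 2); releases (0, 1), pool now (3, 3)
  T_f: need (2, 3) fits (3, 3); releases (0, 1), pool now (3, 4)
  T_i: need (3, 3) fits (3, 4); releases (3, 3), pool now (6, 7)


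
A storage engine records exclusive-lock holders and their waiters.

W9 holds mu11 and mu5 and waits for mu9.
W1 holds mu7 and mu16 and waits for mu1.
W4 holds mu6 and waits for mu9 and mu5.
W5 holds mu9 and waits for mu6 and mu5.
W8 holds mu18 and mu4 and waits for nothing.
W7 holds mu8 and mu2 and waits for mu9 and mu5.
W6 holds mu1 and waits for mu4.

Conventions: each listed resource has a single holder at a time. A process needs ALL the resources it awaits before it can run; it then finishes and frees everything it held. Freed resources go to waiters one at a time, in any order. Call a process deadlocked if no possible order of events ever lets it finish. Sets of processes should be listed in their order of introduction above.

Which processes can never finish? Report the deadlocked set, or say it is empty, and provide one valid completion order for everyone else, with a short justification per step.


Deadlocked set: W9, W4, W5 and W7.
Key observation: the wait chain closes on itself along W9 -> W5 -> W9; W4 is caught in further circular waits and W7 waits into the deadlock from upstream.
A valid finishing order for the others: W8, W6, W1.
Verifying each step:
  W8 waits on nothing -> runs at once and releases mu18 and mu4
  run W6 (all its waits — mu4 — are resolved); releases mu1
  run W1 (all its waits — mu1 — are resolved); releases mu7 and mu16


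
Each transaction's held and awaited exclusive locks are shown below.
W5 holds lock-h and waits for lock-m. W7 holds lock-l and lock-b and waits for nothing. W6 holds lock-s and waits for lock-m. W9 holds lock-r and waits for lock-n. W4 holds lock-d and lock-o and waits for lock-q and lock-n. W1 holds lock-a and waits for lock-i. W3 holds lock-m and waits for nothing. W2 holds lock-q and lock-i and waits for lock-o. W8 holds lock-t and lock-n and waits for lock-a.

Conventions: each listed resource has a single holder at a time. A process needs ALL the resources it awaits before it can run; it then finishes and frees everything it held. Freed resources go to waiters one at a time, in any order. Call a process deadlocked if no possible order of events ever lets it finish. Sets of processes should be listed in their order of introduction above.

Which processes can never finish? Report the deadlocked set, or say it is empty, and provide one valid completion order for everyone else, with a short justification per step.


The deadlocked set is W9, W4, W1, W2 and W8.
Key observation: nobody on the ring W2 -> W4 -> W2 can start until another member finishes, which never happens; W1 and W8 are caught in further circular waits and W9 waits into the deadlock from upstream.
One completion order for the rest: W3, W6, W5, W7.
Check, step by step:
  W3: no waits; runs immediately, freeing lock-m
  W6: everything it awaited (lock-m) is free; runs, freeing lock-s
  W5: everything it awaited (lock-m) is free; runs, freeing lock-h
  W7: no waits; runs immediately, freeing lock-l and lock-b


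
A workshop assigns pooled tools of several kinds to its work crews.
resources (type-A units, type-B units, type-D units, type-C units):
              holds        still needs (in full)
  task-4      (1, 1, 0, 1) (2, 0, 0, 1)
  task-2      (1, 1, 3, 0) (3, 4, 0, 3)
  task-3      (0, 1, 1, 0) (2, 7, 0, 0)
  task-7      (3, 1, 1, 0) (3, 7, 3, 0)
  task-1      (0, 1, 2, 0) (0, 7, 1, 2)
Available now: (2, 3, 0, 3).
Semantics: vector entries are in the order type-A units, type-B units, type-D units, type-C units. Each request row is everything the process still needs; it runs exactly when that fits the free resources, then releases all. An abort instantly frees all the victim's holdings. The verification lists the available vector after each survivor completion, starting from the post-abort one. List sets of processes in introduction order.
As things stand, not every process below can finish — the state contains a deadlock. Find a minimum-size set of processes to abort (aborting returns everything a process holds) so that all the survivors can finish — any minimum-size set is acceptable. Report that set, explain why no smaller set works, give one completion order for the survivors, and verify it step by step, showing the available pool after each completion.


The answer: abort task-3 and task-7.
Key observation: before aborting task-3 and task-7, task-1 was permanently blocked — no order could ever run it; afterwards it completes at step 3.
Minimality, checking each single-abort alternative: task-4 alone leaves task-3 blocked (short on type-B units); task-2 alone leaves task-3 blocked (short on type-B units); task-3 alone leaves task-7 blocked (short on type-B units); task-7 alone leaves task-3 blocked (short on type-B units); task-1 alone leaves task-3 blocked (short on type-B units).
Survivors finish in the order: task-2, task-4, task-1. Verifying each step (pool after the aborts first):
  pool = (5, 5, 2, 3)
  task-2 needs (3, 4, 0, 3) <= (5, 5, 2, 3) -> finishes; pool += (1, 1, 3, 0) = (6, 6, 5, 3)
  task-4 needs (2, 0, 0, 1) <= (6, 6, 5, 3) -> finishes; pool += (1, 1, 0, 1) = (7, 7, 5, 4)
  task-1 needs (0, 7, 1, 2) <= (7, 7, 5, 4) -> finishes; pool += (0, 1, 2, 0) = (7, 8, 7, 4)


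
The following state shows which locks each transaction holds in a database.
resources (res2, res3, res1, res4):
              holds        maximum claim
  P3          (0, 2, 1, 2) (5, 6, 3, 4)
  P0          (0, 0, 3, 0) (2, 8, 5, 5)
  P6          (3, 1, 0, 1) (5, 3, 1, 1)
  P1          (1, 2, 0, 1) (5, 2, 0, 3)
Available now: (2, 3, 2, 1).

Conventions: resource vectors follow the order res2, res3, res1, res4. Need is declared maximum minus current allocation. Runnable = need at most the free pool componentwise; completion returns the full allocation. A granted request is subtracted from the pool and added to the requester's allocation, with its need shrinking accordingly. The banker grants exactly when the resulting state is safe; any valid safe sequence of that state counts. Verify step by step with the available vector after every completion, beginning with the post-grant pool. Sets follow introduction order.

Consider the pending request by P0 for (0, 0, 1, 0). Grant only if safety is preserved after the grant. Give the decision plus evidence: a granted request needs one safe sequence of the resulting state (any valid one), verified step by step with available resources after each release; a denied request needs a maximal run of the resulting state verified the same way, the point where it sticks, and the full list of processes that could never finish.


DENY: after the grant no complete ordering would exist.
Key observation: after P6, P1 the pool peaks at (6, 6, 1, 3), and each blocked process is short somewhere: P3 on res1; P0 on res3, res4.
Pretend the grant happened; the run P6, P1 goes as far as possible. Walking it through:
  pool = (2, 3, 1, 1)
  run P6 (needs (2, 2, 1, 0), free (2, 3, 1, 1)); after release of (3, 1, 0, 1) the pool is (5, 4, 1, 2)
  run P1 (needs (4, 0, 0, 2), free (5, 4, 1, 2)); after release of (1, 2, 0, 1) the pool is (6, 6, 1, 3)
  P3 cannot run: need (5, 4, 2, 2) vs free (6, 6, 1, 3) (insufficient res1)
  P0 cannot run: need (2, 8, 1, 5) vs free (6, 6, 1, 3) (insufficient res3 and res4)
Had the request been granted, P3 and P0 could never finish.


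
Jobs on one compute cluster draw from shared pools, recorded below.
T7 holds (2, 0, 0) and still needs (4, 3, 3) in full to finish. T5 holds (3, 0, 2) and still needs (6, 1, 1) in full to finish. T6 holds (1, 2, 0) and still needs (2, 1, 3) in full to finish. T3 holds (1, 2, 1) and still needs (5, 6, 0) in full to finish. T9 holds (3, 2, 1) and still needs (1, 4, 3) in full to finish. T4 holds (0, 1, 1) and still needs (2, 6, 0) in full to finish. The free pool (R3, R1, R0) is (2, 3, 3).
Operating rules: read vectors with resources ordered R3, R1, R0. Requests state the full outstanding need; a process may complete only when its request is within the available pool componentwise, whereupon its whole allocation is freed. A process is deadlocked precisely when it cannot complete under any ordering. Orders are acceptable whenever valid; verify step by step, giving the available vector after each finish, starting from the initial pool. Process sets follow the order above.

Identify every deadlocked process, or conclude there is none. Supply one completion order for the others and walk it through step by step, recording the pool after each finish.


Nothing here is deadlocked.
Key observation: T6 can run right away; the returned allocation unlocks the remaining processes in turn.
The rest can finish in the order T6, T9, T7, T3, T5, T4. Verifying each step:
  pool = (2, 3, 3)
  T6 needs (2, 1, 3) <= (2, 3, 3) -> finishes; pool += (1, 2, 0) = (3, 5, 3)
  T9 needs (1, 4, 3) <= (3, 5, 3) -> finishes; pool += (3, 2, 1) = (6, 7, 4)
  T7 needs (4, 3, 3) <= (6, 7, 4) -> finishes; pool += (2, 0, 0) = (8, 7, 4)
  T3 needs (5, 6, 0) <= (8, 7, 4) -> finishes; pool += (1, 2, 1) = (9, 9, 5)
  T5 needs (6, 1, 1) <= (9, 9, 5) -> finishes; pool += (3, 0, 2) = (12, 9, 7)
  T4 needs (2, 6, 0) <= (12, 9, 7) -> finishes; pool += (0, 1, 1) = (12, 10, 8)


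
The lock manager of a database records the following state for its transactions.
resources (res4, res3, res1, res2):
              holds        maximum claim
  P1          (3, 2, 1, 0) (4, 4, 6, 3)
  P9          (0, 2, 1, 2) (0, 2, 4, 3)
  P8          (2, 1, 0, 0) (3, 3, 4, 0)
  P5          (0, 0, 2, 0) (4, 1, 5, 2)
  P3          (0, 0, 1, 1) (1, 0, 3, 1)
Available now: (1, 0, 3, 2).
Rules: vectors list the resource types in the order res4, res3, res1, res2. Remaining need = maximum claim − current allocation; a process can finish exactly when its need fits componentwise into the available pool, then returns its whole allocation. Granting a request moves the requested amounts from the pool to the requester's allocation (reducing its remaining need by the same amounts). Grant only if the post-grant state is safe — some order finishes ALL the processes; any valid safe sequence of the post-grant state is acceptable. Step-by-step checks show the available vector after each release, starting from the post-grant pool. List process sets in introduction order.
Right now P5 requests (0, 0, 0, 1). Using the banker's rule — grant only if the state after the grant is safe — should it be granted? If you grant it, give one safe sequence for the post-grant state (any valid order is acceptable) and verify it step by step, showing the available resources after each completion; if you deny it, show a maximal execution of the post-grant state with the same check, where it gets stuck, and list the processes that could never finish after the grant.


GRANT — the state after the grant stays safe, e.g. via P3, P9, P1, P5, P8.
Key observation: (1, 0, 3, 1) free after granting still covers P3 first, and each release covers the next.
Verifying the post-grant state step by step:
  pool = (1, 0, 3, 1)
  run P3 (needs (1, 0, 2, 0), free (1, 0, 3, 1)); after release of (0, 0, 1, 1) the pool is (1, 0, 4, 2)
  run P9 (needs (0, 0, 3, 1), free (1, 0, 4, 2)); after release of (0, 2, 1, 2) the pool is (1, 2, 5, 4)
  run P1 (needs (1, 2, 5, 3), free (1, 2, 5, 4)); after release of (3, 2, 1, 0) the pool is (4, 4, 6, 4)
  run P5 (needs (4, 1, 3, 1), free (4, 4, 6, 4)); after release of (0, 0, 2, 1) the pool is (4, 4, 8, 5)
  run P8 (needs (1, 2, 4, 0), free (4, 4, 8, 5)); after release of (2, 1, 0, 0) the pool is (6, 5, 8, 5)


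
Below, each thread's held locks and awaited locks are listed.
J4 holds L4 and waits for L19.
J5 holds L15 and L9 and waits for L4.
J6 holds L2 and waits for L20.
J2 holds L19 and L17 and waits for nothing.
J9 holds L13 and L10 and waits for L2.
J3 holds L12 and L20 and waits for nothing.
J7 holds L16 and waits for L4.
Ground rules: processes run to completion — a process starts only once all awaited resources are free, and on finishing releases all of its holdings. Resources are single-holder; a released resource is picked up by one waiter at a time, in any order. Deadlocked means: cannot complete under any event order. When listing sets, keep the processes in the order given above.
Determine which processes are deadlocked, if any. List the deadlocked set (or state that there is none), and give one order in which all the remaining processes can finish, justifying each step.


Nothing here is deadlocked.
Key observation: all waits point, directly or indirectly, at processes that can finish, so nothing is permanently blocked.
The rest can finish in the order J3, J2, J4, J5, J7, J6, J9.
Step-by-step check:
  J3: no waits; runs immediately, freeing L12 and L20
  J2: no waits; runs immediately, freeing L19 and L17
  J4: everything it awaited (L19) is free; runs, freeing L4
  J5: everything it awaited (L4) is free; runs, freeing L15 and L9
  J7: everything it awaited (L4) is free; runs, freeing L16
  J6: everything it awaited (L20) is free; runs, freeing L2
  J9: everything it awaited (L2) is free; runs, freeing L13 and L10


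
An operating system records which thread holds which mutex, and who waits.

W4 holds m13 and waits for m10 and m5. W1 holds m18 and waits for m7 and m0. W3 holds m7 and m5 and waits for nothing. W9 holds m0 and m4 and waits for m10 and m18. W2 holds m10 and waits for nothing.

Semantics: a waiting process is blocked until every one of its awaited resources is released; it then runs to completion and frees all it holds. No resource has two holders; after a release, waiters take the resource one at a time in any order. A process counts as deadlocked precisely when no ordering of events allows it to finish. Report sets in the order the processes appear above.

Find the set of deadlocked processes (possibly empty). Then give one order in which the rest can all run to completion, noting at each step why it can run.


The deadlocked set is W1 and W9.
Key observation: the cycle W1 -> W9 -> W1 can never break — each member waits on the next; no other process is dragged down with it.
The rest can finish in the order W3, W2, W4.
Verifying each step:
  run W3 (it waits on nothing); releases m7 and m5
  run W2 (it waits on nothing); releases m10
  W4 waits on m10 and m5 — all released -> runs and releases m13


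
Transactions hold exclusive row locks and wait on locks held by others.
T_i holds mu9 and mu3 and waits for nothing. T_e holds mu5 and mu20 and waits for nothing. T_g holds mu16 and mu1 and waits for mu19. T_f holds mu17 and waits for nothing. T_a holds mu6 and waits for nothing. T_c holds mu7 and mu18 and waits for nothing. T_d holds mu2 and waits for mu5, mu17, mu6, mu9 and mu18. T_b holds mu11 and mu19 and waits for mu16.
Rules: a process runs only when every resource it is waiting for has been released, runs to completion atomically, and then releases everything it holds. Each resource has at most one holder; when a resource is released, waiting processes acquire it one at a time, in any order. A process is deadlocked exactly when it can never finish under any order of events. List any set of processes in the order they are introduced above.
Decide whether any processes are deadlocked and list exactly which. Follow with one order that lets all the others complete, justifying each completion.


Deadlocked set: T_g and T_b.
Key observation: nobody on the ring T_g -> T_b -> T_g can start until another member finishes, which never happens; no other process is dragged down with it.
A valid finishing order for the others: T_c, T_i, T_f, T_a, T_e, T_d.
Step-by-step check:
  T_c: no waits; runs immediately, freeing mu7 and mu18
  T_i: no waits; runs immediately, freeing mu9 and mu3
  T_f: no waits; runs immediately, freeing mu17
  T_a: no waits; runs immediately, freeing mu6
  T_e: no waits; runs immediately, freeing mu5 and mu20
  T_d waits on mu5, mu17, mu6, mu9 and mu18 — all released -> runs and releases mu2


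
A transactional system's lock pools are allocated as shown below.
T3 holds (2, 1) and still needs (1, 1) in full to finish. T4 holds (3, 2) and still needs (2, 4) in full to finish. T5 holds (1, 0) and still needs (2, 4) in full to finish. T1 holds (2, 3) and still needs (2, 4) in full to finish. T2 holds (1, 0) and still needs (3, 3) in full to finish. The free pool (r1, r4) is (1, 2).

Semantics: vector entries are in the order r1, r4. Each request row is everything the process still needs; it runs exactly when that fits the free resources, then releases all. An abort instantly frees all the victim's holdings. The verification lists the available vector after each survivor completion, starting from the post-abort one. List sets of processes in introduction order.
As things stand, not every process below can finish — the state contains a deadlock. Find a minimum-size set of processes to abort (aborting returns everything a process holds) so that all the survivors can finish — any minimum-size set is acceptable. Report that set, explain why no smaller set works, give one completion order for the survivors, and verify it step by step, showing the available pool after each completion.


Abort T4.
Key observation: before aborting T4, T5 was permanently blocked — no order could ever run it; afterwards it completes at step 2.
Why nothing smaller works: aborting no one leaves the state deadlocked as given.
The survivors complete as T3, T5, T2, T1. Step-by-step check (starting from the post-abort pool):
  pool = (4, 4)
  T3 needs (1, 1) <= (4, 4) -> finishes; pool += (2, 1) = (6, 5)
  T5 needs (2, 4) <= (6, 5) -> finishes; pool += (1, 0) = (7, 5)
  T2 needs (3, 3) <= (7, 5) -> finishes; pool += (1, 0) = (8, 5)
  T1 needs (2, 4) <= (8, 5) -> finishes; pool += (2, 3) = (10, 8)


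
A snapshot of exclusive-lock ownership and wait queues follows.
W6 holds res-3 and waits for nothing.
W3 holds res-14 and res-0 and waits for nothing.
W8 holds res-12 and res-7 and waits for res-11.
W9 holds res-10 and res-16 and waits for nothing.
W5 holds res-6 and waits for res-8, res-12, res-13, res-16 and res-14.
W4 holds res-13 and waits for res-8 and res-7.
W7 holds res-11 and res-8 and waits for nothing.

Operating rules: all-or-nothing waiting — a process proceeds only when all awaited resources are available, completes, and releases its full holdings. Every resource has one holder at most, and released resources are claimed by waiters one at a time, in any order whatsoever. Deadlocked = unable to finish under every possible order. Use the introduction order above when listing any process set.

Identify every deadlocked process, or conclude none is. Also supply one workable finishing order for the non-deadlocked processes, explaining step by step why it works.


Nothing here is deadlocked.
Key observation: every chain of waits terminates; starting from the processes that wait on nothing, all the rest unlock in turn.
A valid finishing order for the others: W3, W7, W9, W8, W4, W5, W6.
Step-by-step check:
  W3 waits on nothing -> runs at once and releases res-14 and res-0
  W7 waits on nothing -> runs at once and releases res-11 and res-8
  W9 waits on nothing -> runs at once and releases res-10 and res-16
  W8: everything it awaited (res-11) is free; runs, freeing res-12 and res-7
  W4: everything it awaited (res-8 and res-7) is free; runs, freeing res-13
  W5: everything it awaited (res-8, res-12, res-13, res-16 and res-14) is free; runs, freeing res-6
  W6 waits on nothing -> runs at once and releases res-3
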